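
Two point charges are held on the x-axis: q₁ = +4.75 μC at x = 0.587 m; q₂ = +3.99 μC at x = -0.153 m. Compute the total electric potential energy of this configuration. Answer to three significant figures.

0.230 J

The assembly work is the sum of pairwise potential energies, U = Σ_{i<j} kqᵢqⱼ/rᵢⱼ.
Pair separations: r₁₂ = 0.740 m.
U = (0.230) = 0.230 J.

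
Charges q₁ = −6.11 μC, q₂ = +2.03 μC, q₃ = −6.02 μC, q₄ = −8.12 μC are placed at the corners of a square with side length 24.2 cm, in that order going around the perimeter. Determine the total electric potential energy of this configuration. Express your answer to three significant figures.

3.28 J

The assembly work is the sum of pairwise potential energies, U = Σ_{i<j} kqᵢqⱼ/rᵢⱼ.
The four side pairs have separation 0.242 m and the two diagonal pairs 0.342 m.
Summing all 6 pair terms gives U = 3.28 J.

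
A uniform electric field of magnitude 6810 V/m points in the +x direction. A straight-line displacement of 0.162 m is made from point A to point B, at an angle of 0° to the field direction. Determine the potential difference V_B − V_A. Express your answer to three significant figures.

Only the component of displacement along E changes the potential: ΔV = −E·d·cosθ.
ΔV = −(6810 V/m)(0.162 m)cos0° = -1100 V.

-1100 V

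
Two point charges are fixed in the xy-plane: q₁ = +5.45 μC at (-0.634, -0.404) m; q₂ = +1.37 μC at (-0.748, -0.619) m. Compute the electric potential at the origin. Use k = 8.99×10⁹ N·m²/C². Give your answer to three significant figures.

7.79×10⁴ V

Electric potential is a scalar, so the contributions from each charge add algebraically: V = Σ kqᵢ/rᵢ.
Distances from the field point to each charge: r₁ = 0.752 m, r₂ = 0.971 m.
V = k[(5.45×10⁻⁶)/(0.752) + (1.37×10⁻⁶)/(0.971)] = 7.79×10⁴ V.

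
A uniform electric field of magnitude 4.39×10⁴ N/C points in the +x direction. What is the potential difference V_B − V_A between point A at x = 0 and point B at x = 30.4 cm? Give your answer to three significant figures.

In a uniform field, potential decreases in the direction of E: V_B − V_A = −E·Δx.
V_B − V_A = −(4.39×10⁴ V/m)(0.304 m) = -1.33×10⁴ V.

-1.33×10⁴ V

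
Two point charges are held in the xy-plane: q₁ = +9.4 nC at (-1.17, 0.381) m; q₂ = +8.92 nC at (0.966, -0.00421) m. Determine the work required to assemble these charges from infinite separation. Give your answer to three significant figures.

The work to assemble the configuration equals its total potential energy, U = Σ kqᵢqⱼ/rᵢⱼ over all pairs.
Pair separations: r₁₂ = 2.17 m.
U = (3.47×10⁻⁷) = 3.47×10⁻⁷ J.

3.47×10⁻⁷ J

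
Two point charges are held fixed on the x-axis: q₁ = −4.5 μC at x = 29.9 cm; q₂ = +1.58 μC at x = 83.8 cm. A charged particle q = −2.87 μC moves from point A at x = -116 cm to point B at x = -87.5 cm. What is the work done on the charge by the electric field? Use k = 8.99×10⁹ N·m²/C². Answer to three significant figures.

-0.0159 J

The work done by the electric force is W_field = −ΔU = −q(V_B − V_A) = q(V_A − V_B).
At A: distances to the source charges are 1.46 m, 2.00 m; V_A = Σ kqᵢ/rᵢ = -2.06×10⁴ V.
At B: distances to the source charges are 1.17 m, 1.71 m; V_B = Σ kqᵢ/rᵢ = -2.62×10⁴ V.
ΔV = V_B − V_A = -5550 V.
W_field = −qΔV = −(-2.87×10⁻⁶ C)(-5550 V) = -0.0159 J.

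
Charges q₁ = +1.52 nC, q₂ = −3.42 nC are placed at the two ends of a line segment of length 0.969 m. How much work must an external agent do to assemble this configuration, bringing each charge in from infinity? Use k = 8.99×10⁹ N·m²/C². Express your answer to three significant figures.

-4.82×10⁻⁸ J

The assembly work is the sum of pairwise potential energies, U = Σ_{i<j} kqᵢqⱼ/rᵢⱼ.
The separation is r = 0.969 m.
U = (-4.82×10⁻⁸) = -4.82×10⁻⁸ J.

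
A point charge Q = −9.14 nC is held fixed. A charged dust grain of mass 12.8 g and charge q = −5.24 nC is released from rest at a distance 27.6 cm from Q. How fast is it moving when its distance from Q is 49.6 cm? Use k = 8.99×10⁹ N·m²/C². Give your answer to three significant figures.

0.0104 m/s

Only the electrostatic force acts, so mechanical energy is conserved: ½mv² = U₁ − U₂ = kQq(1/r₁ − 1/r₂).
U₁ − U₂ = (8.99×10⁹ N·m²/C²)(-9.14×10⁻⁹ C)(-5.24×10⁻⁹ C)(1/0.276 − 1/0.496) = 6.92×10⁻⁷ J.
v = √(2·6.92×10⁻⁷/0.0128) = 0.0104 m/s.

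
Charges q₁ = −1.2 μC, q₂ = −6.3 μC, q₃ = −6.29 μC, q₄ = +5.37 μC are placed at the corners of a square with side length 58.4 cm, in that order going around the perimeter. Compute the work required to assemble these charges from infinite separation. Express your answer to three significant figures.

-0.179 J

The assembly work is the sum of pairwise potential energies, U = Σ_{i<j} kqᵢqⱼ/rᵢⱼ.
The four side pairs have separation 0.584 m and the two diagonal pairs 0.826 m.
Summing all 6 pair terms gives U = -0.179 J.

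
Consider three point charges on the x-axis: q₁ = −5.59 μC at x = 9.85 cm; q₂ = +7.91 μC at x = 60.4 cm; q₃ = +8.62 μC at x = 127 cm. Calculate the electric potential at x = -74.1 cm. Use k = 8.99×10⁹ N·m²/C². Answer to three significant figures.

Electric potential is a scalar, so the contributions from each charge add algebraically: V = Σ kqᵢ/rᵢ.
Distances from the field point to each charge: r₁ = 0.840 m, r₂ = 1.34 m, r₃ = 2.01 m.
V = k[(-5.59×10⁻⁶)/(0.840) + (7.91×10⁻⁶)/(1.34) + (8.62×10⁻⁶)/(2.01)] = 3.15×10⁴ V.

3.15×10⁴ V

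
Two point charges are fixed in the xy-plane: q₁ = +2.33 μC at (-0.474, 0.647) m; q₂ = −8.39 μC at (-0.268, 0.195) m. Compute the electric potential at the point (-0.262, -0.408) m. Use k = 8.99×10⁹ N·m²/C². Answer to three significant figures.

-1.06×10⁵ V

The total potential is the scalar sum of each charge's contribution, V = Σ kqᵢ/rᵢ.
Distances from the field point to each charge: r₁ = 1.08 m, r₂ = 0.603 m.
V = k[(2.33×10⁻⁶)/(1.08) + (-8.39×10⁻⁶)/(0.603)] = -1.06×10⁵ V.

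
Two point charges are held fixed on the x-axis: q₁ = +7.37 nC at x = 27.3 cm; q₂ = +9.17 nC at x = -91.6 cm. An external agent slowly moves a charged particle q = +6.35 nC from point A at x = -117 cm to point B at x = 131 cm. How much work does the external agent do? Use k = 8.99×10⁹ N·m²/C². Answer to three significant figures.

-1.71×10⁻⁶ J

For quasistatic motion the external work equals the change in potential energy: W_ext = qΔV = q(V_B − V_A).
At A: distances to the source charges are 1.44 m, 0.254 m; V_A = Σ kqᵢ/rᵢ = 370 V.
At B: distances to the source charges are 1.04 m, 2.23 m; V_B = Σ kqᵢ/rᵢ = 101 V.
ΔV = V_B − V_A = -270 V.
W_ext = qΔV = (6.35×10⁻⁹ C)(-270 V) = -1.71×10⁻⁶ J.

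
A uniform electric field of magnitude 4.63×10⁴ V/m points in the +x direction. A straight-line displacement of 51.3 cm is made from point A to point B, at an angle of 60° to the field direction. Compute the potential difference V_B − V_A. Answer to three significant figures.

-1.19×10⁴ V

Only the component of displacement along E changes the potential: ΔV = −E·d·cosθ.
ΔV = −(4.63×10⁴ V/m)(0.513 m)cos60° = -1.19×10⁴ V.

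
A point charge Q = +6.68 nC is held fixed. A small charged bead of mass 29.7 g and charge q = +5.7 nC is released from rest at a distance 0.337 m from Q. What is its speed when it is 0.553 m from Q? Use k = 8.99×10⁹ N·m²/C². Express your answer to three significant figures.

5.17×10⁻³ m/s

Only the electrostatic force acts, so mechanical energy is conserved: ½mv² = U₁ − U₂ = kQq(1/r₁ − 1/r₂).
U₁ − U₂ = (8.99×10⁹ N·m²/C²)(6.68×10⁻⁹ C)(5.70×10⁻⁹ C)(1/0.337 − 1/0.553) = 3.97×10⁻⁷ J.
v = √(2·3.97×10⁻⁷/0.0297) = 5.17×10⁻³ m/s.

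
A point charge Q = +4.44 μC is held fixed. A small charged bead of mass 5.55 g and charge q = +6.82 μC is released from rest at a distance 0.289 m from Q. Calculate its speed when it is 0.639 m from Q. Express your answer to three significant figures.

Only the electrostatic force acts, so mechanical energy is conserved: ½mv² = U₁ − U₂ = kQq(1/r₁ − 1/r₂).
U₁ − U₂ = (8.99×10⁹ N·m²/C²)(4.44×10⁻⁶ C)(6.82×10⁻⁶ C)(1/0.289 − 1/0.639) = 0.516 J.
v = √(2·0.516/5.55×10⁻³) = 13.6 m/s.

13.6 m/s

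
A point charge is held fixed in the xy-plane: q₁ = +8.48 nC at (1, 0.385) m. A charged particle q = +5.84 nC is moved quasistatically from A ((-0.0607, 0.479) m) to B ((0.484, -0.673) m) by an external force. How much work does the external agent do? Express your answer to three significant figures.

-3.99×10⁻⁸ J

For quasistatic motion the external work equals the change in potential energy: W_ext = qΔV = q(V_B − V_A).
At A: distance to the source charge is 1.06 m; V_A = kq₁/r = 71.6 V.
At B: distance to the source charge is 1.18 m; V_B = kq₁/r = 64.8 V.
ΔV = V_B − V_A = -6.83 V.
W_ext = qΔV = (5.84×10⁻⁹ C)(-6.83 V) = -3.99×10⁻⁸ J.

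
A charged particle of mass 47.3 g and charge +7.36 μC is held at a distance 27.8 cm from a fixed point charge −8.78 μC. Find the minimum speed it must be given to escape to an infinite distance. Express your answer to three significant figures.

To just escape, total mechanical energy must reach zero at infinity: ½mv²_min + U = 0, so ½mv²_min = −U = |kQq|/r.
|U| = |kQq|/r = (8.99×10⁹ N·m²/C²)(8.78×10⁻⁶)(7.36×10⁻⁶)/(0.278) = 2.09 J.
v_min = √(2|U|/m) = √(2·2.09/0.0473) = 9.40 m/s.

9.40 m/s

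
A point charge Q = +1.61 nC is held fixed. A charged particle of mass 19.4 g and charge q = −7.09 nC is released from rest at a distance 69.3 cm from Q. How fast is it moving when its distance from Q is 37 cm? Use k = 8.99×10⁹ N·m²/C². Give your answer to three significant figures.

Only the electrostatic force acts, so mechanical energy is conserved: ½mv² = U₁ − U₂ = kQq(1/r₁ − 1/r₂).
U₁ − U₂ = (8.99×10⁹ N·m²/C²)(1.61×10⁻⁹ C)(-7.09×10⁻⁹ C)(1/0.693 − 1/0.370) = 1.29×10⁻⁷ J.
v = √(2·1.29×10⁻⁷/0.0194) = 3.65×10⁻³ m/s.

3.65×10⁻³ m/s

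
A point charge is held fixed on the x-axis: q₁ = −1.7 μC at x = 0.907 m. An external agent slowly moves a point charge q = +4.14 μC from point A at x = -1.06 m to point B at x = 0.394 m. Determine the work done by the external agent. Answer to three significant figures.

-0.0912 J

For quasistatic motion the external work equals the change in potential energy: W_ext = qΔV = q(V_B − V_A).
At A: distance to the source charge is 1.97 m; V_A = kq₁/r = -7770 V.
At B: distance to the source charge is 0.513 m; V_B = kq₁/r = -2.98×10⁴ V.
ΔV = V_B − V_A = -2.20×10⁴ V.
W_ext = qΔV = (4.14×10⁻⁶ C)(-2.20×10⁴ V) = -0.0912 J.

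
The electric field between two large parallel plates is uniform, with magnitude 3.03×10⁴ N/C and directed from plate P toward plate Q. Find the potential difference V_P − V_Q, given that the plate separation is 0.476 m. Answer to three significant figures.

1.44×10⁴ V

In a uniform field, potential decreases in the direction of E: ΔV = −E·d for a displacement d parallel to E.
Going from Q to P is a displacement of 0.476 m opposite to the field, so V_P − V_Q = +Ed = 1.44×10⁴ V.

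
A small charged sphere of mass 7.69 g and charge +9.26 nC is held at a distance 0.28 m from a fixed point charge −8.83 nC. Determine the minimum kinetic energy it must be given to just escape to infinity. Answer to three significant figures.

2.63×10⁻⁶ J

To just escape, total mechanical energy must reach zero at infinity: ½mv²_min + U = 0, so ½mv²_min = −U = |kQq|/r.
|U| = |kQq|/r = (8.99×10⁹ N·m²/C²)(8.83×10⁻⁹)(9.26×10⁻⁹)/(0.280) = 2.63×10⁻⁶ J.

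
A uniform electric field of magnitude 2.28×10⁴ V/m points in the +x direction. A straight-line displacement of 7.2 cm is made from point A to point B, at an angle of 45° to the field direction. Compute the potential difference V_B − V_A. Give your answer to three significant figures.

-1160 V

Only the component of displacement along E changes the potential: ΔV = −E·d·cosθ.
ΔV = −(2.28×10⁴ V/m)(0.0720 m)cos45° = -1160 V.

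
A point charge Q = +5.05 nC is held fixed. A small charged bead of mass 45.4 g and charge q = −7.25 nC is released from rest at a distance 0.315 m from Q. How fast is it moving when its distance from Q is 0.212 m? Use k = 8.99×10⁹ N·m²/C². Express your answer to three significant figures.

4.73×10⁻³ m/s

Only the electrostatic force acts, so mechanical energy is conserved: ½mv² = U₁ − U₂ = kQq(1/r₁ − 1/r₂).
U₁ − U₂ = (8.99×10⁹ N·m²/C²)(5.05×10⁻⁹ C)(-7.25×10⁻⁹ C)(1/0.315 − 1/0.212) = 5.08×10⁻⁷ J.
v = √(2·5.08×10⁻⁷/0.0454) = 4.73×10⁻³ m/s.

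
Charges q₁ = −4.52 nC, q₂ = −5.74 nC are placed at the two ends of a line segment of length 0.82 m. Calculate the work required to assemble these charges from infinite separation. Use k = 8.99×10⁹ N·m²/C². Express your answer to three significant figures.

The work to assemble the configuration equals its total potential energy, U = Σ kqᵢqⱼ/rᵢⱼ over all pairs.
The separation is r = 0.820 m.
U = (2.84×10⁻⁷) = 2.84×10⁻⁷ J.

2.84×10⁻⁷ J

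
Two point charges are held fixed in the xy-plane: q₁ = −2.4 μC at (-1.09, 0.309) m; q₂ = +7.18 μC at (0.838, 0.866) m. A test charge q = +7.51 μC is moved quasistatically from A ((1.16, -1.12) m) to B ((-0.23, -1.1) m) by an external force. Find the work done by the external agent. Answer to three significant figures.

For quasistatic motion the external work equals the change in potential energy: W_ext = qΔV = q(V_B − V_A).
At A: distances to the source charges are 2.67 m, 2.01 m; V_A = Σ kqᵢ/rᵢ = 2.40×10⁴ V.
At B: distances to the source charges are 1.65 m, 2.24 m; V_B = Σ kqᵢ/rᵢ = 1.58×10⁴ V.
ΔV = V_B − V_A = -8210 V.
W_ext = qΔV = (7.51×10⁻⁶ C)(-8210 V) = -0.0616 J.

-0.0616 J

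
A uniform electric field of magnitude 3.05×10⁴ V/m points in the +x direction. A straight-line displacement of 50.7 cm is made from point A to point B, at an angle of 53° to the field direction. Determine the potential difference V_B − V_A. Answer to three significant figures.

Only the component of displacement along E changes the potential: ΔV = −E·d·cosθ.
ΔV = −(3.05×10⁴ V/m)(0.507 m)cos53° = -9310 V.

-9310 V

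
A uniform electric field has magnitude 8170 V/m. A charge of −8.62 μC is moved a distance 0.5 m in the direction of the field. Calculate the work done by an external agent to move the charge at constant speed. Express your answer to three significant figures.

0.0352 J

The potential change for a displacement 0.5 m in the direction of the field is ΔV = −Ed = -4080 V.
W_ext = qΔV = 0.0352 J.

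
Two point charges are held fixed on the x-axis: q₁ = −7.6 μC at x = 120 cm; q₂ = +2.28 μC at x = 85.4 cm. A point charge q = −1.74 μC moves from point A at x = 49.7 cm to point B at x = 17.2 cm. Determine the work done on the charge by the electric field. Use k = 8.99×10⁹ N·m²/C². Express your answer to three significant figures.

The work done by the electric force is W_field = −ΔU = −q(V_B − V_A) = q(V_A − V_B).
At A: distances to the source charges are 0.703 m, 0.357 m; V_A = Σ kqᵢ/rᵢ = -3.98×10⁴ V.
At B: distances to the source charges are 1.03 m, 0.682 m; V_B = Σ kqᵢ/rᵢ = -3.64×10⁴ V.
ΔV = V_B − V_A = 3370 V.
W_field = −qΔV = −(-1.74×10⁻⁶ C)(3370 V) = 5.86×10⁻³ J.

5.86×10⁻³ J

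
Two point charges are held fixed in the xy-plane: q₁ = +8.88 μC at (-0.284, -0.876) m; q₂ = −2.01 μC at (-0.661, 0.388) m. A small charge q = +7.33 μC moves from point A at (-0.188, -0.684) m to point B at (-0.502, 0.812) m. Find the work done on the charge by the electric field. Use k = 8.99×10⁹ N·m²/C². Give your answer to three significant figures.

2.56 J

The work done by the electric force is W_field = −ΔU = −q(V_B − V_A) = q(V_A − V_B).
At A: distances to the source charges are 0.215 m, 1.17 m; V_A = Σ kqᵢ/rᵢ = 3.56×10⁵ V.
At B: distances to the source charges are 1.70 m, 0.453 m; V_B = Σ kqᵢ/rᵢ = 7000 V.
ΔV = V_B − V_A = -3.49×10⁵ V.
W_field = −qΔV = −(7.33×10⁻⁶ C)(-3.49×10⁵ V) = 2.56 J.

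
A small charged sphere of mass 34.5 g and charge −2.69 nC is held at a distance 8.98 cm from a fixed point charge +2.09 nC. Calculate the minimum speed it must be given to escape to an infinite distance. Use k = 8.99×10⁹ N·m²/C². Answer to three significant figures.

5.71×10⁻³ m/s

To just escape, total mechanical energy must reach zero at infinity: ½mv²_min + U = 0, so ½mv²_min = −U = |kQq|/r.
|U| = |kQq|/r = (8.99×10⁹ N·m²/C²)(2.09×10⁻⁹)(2.69×10⁻⁹)/(0.0898) = 5.63×10⁻⁷ J.
v_min = √(2|U|/m) = √(2·5.63×10⁻⁷/0.0345) = 5.71×10⁻³ m/s.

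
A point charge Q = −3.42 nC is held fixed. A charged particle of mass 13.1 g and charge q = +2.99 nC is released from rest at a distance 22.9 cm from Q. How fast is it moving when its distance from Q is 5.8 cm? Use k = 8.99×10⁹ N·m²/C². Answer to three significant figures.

Only the electrostatic force acts, so mechanical energy is conserved: ½mv² = U₁ − U₂ = kQq(1/r₁ − 1/r₂).
U₁ − U₂ = (8.99×10⁹ N·m²/C²)(-3.42×10⁻⁹ C)(2.99×10⁻⁹ C)(1/0.229 − 1/0.0580) = 1.18×10⁻⁶ J.
v = √(2·1.18×10⁻⁶/0.0131) = 0.0134 m/s.

0.0134 m/s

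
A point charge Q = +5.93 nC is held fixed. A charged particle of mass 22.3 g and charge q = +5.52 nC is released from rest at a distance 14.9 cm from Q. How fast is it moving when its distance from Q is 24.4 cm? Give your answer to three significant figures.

Only the electrostatic force acts, so mechanical energy is conserved: ½mv² = U₁ − U₂ = kQq(1/r₁ − 1/r₂).
U₁ − U₂ = (8.99×10⁹ N·m²/C²)(5.93×10⁻⁹ C)(5.52×10⁻⁹ C)(1/0.149 − 1/0.244) = 7.69×10⁻⁷ J.
v = √(2·7.69×10⁻⁷/0.0223) = 8.30×10⁻³ m/s.

8.30×10⁻³ m/s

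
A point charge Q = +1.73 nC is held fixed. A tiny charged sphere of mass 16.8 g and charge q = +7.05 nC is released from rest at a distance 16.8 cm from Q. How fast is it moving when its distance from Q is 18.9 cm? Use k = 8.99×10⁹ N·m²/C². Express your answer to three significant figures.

Only the electrostatic force acts, so mechanical energy is conserved: ½mv² = U₁ − U₂ = kQq(1/r₁ − 1/r₂).
U₁ − U₂ = (8.99×10⁹ N·m²/C²)(1.73×10⁻⁹ C)(7.05×10⁻⁹ C)(1/0.168 − 1/0.189) = 7.25×10⁻⁸ J.
v = √(2·7.25×10⁻⁸/0.0168) = 2.94×10⁻³ m/s.

2.94×10⁻³ m/s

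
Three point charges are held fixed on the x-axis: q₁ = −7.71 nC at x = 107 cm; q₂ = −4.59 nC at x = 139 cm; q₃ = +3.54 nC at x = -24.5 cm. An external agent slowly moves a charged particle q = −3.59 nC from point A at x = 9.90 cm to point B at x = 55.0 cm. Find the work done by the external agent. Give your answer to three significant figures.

4.72×10⁻⁷ J

For quasistatic motion the external work equals the change in potential energy: W_ext = qΔV = q(V_B − V_A).
At A: distances to the source charges are 0.971 m, 1.29 m, 0.344 m; V_A = Σ kqᵢ/rᵢ = -10.8 V.
At B: distances to the source charges are 0.520 m, 0.840 m, 0.795 m; V_B = Σ kqᵢ/rᵢ = -142 V.
ΔV = V_B − V_A = -132 V.
W_ext = qΔV = (-3.59×10⁻⁹ C)(-132 V) = 4.72×10⁻⁷ J.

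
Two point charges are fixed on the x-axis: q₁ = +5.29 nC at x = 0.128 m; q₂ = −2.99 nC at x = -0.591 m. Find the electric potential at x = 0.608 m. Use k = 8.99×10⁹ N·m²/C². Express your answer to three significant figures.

76.7 V

Electric potential is a scalar, so the contributions from each charge add algebraically: V = Σ kqᵢ/rᵢ.
Distances from the field point to each charge: r₁ = 0.480 m, r₂ = 1.20 m.
V = k[(5.29×10⁻⁹)/(0.480) + (-2.99×10⁻⁹)/(1.20)] = 76.7 V.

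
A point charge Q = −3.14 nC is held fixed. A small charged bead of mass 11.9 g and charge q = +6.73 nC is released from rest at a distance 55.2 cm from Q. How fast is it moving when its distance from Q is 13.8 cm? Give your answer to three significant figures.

Only the electrostatic force acts, so mechanical energy is conserved: ½mv² = U₁ − U₂ = kQq(1/r₁ − 1/r₂).
U₁ − U₂ = (8.99×10⁹ N·m²/C²)(-3.14×10⁻⁹ C)(6.73×10⁻⁹ C)(1/0.552 − 1/0.138) = 1.03×10⁻⁶ J.
v = √(2·1.03×10⁻⁶/0.0119) = 0.0132 m/s.

0.0132 m/s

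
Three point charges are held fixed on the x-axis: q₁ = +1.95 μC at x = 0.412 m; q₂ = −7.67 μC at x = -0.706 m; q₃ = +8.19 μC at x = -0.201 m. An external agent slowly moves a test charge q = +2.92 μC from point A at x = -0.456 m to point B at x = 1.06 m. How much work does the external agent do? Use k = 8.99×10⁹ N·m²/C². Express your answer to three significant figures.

0.0388 J

For quasistatic motion the external work equals the change in potential energy: W_ext = qΔV = q(V_B − V_A).
At A: distances to the source charges are 0.868 m, 0.250 m, 0.255 m; V_A = Σ kqᵢ/rᵢ = 3.31×10⁴ V.
At B: distances to the source charges are 0.648 m, 1.77 m, 1.26 m; V_B = Σ kqᵢ/rᵢ = 4.64×10⁴ V.
ΔV = V_B − V_A = 1.33×10⁴ V.
W_ext = qΔV = (2.92×10⁻⁶ C)(1.33×10⁴ V) = 0.0388 J.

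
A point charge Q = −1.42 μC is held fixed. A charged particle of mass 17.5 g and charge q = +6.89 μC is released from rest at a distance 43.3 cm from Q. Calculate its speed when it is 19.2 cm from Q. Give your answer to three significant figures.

5.40 m/s

Only the electrostatic force acts, so mechanical energy is conserved: ½mv² = U₁ − U₂ = kQq(1/r₁ − 1/r₂).
U₁ − U₂ = (8.99×10⁹ N·m²/C²)(-1.42×10⁻⁶ C)(6.89×10⁻⁶ C)(1/0.433 − 1/0.192) = 0.255 J.
v = √(2·0.255/0.0175) = 5.40 m/s.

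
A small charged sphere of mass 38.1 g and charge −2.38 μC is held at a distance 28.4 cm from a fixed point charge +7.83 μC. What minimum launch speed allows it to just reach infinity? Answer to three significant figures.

5.56 m/s

To just escape, total mechanical energy must reach zero at infinity: ½mv²_min + U = 0, so ½mv²_min = −U = |kQq|/r.
|U| = |kQq|/r = (8.99×10⁹ N·m²/C²)(7.83×10⁻⁶)(2.38×10⁻⁶)/(0.284) = 0.590 J.
v_min = √(2|U|/m) = √(2·0.590/0.0381) = 5.56 m/s.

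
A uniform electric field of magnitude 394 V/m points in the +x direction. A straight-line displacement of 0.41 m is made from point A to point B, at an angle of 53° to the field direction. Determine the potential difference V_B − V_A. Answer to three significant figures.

-97.2 V

Only the component of displacement along E changes the potential: ΔV = −E·d·cosθ.
ΔV = −(394 V/m)(0.410 m)cos53° = -97.2 V.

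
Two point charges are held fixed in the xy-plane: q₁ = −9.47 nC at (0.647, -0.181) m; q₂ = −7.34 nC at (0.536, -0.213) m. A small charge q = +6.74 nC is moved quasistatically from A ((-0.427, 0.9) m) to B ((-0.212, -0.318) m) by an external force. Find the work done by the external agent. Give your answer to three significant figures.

For quasistatic motion the external work equals the change in potential energy: W_ext = qΔV = q(V_B − V_A).
At A: distances to the source charges are 1.52 m, 1.47 m; V_A = Σ kqᵢ/rᵢ = -101 V.
At B: distances to the source charges are 0.870 m, 0.755 m; V_B = Σ kqᵢ/rᵢ = -185 V.
ΔV = V_B − V_A = -84.5 V.
W_ext = qΔV = (6.74×10⁻⁹ C)(-84.5 V) = -5.70×10⁻⁷ J.

-5.70×10⁻⁷ J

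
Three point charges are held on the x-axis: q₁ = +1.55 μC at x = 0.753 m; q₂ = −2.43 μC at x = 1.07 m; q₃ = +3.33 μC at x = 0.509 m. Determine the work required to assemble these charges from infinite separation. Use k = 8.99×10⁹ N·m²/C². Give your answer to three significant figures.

-0.0463 J

The work to assemble the configuration equals its total potential energy, U = Σ kqᵢqⱼ/rᵢⱼ over all pairs.
Pair separations: r₁₂ = 0.317 m, r₁₃ = 0.244 m, r₂₃ = 0.561 m.
U = (-0.107) + (0.190) + (-0.130) = -0.0463 J.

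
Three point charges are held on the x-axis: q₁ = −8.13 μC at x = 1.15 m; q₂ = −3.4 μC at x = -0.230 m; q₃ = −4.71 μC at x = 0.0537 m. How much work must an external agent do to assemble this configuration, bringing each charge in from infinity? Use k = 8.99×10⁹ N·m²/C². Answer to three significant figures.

1.00 J

The assembly work is the sum of pairwise potential energies, U = Σ_{i<j} kqᵢqⱼ/rᵢⱼ.
Pair separations: r₁₂ = 1.38 m, r₁₃ = 1.10 m, r₂₃ = 0.284 m.
U = (0.180) + (0.314) + (0.507) = 1.00 J.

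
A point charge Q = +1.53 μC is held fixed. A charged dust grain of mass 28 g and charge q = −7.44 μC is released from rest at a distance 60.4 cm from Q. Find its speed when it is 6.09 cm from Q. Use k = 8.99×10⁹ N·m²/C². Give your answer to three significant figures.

Only the electrostatic force acts, so mechanical energy is conserved: ½mv² = U₁ − U₂ = kQq(1/r₁ − 1/r₂).
U₁ − U₂ = (8.99×10⁹ N·m²/C²)(1.53×10⁻⁶ C)(-7.44×10⁻⁶ C)(1/0.604 − 1/0.0609) = 1.51 J.
v = √(2·1.51/0.0280) = 10.4 m/s.

10.4 m/s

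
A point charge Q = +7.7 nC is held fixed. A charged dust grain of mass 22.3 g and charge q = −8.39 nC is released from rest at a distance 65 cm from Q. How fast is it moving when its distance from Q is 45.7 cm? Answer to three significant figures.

Only the electrostatic force acts, so mechanical energy is conserved: ½mv² = U₁ − U₂ = kQq(1/r₁ − 1/r₂).
U₁ − U₂ = (8.99×10⁹ N·m²/C²)(7.70×10⁻⁹ C)(-8.39×10⁻⁹ C)(1/0.650 − 1/0.457) = 3.77×10⁻⁷ J.
v = √(2·3.77×10⁻⁷/0.0223) = 5.82×10⁻³ m/s.

5.82×10⁻³ m/s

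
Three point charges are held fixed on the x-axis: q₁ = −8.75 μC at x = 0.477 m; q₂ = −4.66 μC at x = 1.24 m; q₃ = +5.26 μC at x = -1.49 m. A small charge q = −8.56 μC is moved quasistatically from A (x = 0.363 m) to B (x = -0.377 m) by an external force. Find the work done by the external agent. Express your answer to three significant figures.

For quasistatic motion the external work equals the change in potential energy: W_ext = qΔV = q(V_B − V_A).
At A: distances to the source charges are 0.114 m, 0.877 m, 1.85 m; V_A = Σ kqᵢ/rᵢ = -7.12×10⁵ V.
At B: distances to the source charges are 0.854 m, 1.62 m, 1.11 m; V_B = Σ kqᵢ/rᵢ = -7.55×10⁴ V.
ΔV = V_B − V_A = 6.37×10⁵ V.
W_ext = qΔV = (-8.56×10⁻⁶ C)(6.37×10⁵ V) = -5.45 J.

-5.45 J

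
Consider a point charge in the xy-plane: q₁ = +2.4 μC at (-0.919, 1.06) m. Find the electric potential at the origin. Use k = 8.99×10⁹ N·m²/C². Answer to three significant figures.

1.54×10⁴ V

The total potential is the scalar sum of each charge's contribution, V = Σ kqᵢ/rᵢ.
Distances from the field point to each charge: r₁ = 1.40 m.
V = k[(2.40×10⁻⁶)/(1.40)] = 1.54×10⁴ V.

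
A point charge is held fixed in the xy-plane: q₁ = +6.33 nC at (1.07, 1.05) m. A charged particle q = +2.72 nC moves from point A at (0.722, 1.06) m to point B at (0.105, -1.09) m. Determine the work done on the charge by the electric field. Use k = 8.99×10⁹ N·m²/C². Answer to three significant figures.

3.79×10⁻⁷ J

The work done by the electric force is W_field = −ΔU = −q(V_B − V_A) = q(V_A − V_B).
At A: distance to the source charge is 0.348 m; V_A = kq₁/r = 163 V.
At B: distance to the source charge is 2.35 m; V_B = kq₁/r = 24.2 V.
ΔV = V_B − V_A = -139 V.
W_field = −qΔV = −(2.72×10⁻⁹ C)(-139 V) = 3.79×10⁻⁷ J.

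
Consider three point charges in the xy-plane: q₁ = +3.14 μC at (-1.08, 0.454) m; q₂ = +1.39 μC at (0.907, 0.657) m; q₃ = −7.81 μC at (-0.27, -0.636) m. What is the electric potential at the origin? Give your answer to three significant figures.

The total potential is the scalar sum of each charge's contribution, V = Σ kqᵢ/rᵢ.
Distances from the field point to each charge: r₁ = 1.17 m, r₂ = 1.12 m, r₃ = 0.691 m.
V = k[(3.14×10⁻⁶)/(1.17) + (1.39×10⁻⁶)/(1.12) + (-7.81×10⁻⁶)/(0.691)] = -6.64×10⁴ V.

-6.64×10⁴ V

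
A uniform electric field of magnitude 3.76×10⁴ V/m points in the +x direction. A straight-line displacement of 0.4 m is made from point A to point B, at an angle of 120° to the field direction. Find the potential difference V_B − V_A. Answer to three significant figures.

Only the component of displacement along E changes the potential: ΔV = −E·d·cosθ.
ΔV = −(3.76×10⁴ V/m)(0.400 m)cos120° = 7520 V.

7520 V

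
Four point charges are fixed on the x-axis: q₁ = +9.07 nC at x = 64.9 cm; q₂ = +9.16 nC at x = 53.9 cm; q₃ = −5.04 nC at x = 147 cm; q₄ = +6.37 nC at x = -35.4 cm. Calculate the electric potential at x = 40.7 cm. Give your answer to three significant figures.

993 V

Electric potential is a scalar, so the contributions from each charge add algebraically: V = Σ kqᵢ/rᵢ.
Distances from the field point to each charge: r₁ = 0.242 m, r₂ = 0.132 m, r₃ = 1.06 m, r₄ = 0.761 m.
V = k[(9.07×10⁻⁹)/(0.242) + (9.16×10⁻⁹)/(0.132) + (-5.04×10⁻⁹)/(1.06) + (6.37×10⁻⁹)/(0.761)] = 993 V.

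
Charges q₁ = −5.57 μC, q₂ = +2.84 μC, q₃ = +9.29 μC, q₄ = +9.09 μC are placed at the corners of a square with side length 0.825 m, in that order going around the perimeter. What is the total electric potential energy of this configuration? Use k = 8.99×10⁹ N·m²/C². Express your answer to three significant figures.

The work to assemble the configuration equals its total potential energy, U = Σ kqᵢqⱼ/rᵢⱼ over all pairs.
The four side pairs have separation 0.825 m and the two diagonal pairs 1.17 m.
Summing all 6 pair terms gives U = 0.284 J.

0.284 J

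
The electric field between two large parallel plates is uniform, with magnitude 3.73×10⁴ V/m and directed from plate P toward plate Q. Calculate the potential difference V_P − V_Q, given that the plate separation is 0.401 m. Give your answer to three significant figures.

In a uniform field, potential decreases in the direction of E: ΔV = −E·d for a displacement d parallel to E.
Going from Q to P is a displacement of 0.401 m opposite to the field, so V_P − V_Q = +Ed = 1.50×10⁴ V.

1.50×10⁴ V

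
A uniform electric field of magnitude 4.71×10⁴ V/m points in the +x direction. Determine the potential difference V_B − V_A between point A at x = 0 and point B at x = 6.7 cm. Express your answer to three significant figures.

-3160 V

In a uniform field, potential decreases in the direction of E: V_B − V_A = −E·Δx.
V_B − V_A = −(4.71×10⁴ V/m)(0.0670 m) = -3160 V.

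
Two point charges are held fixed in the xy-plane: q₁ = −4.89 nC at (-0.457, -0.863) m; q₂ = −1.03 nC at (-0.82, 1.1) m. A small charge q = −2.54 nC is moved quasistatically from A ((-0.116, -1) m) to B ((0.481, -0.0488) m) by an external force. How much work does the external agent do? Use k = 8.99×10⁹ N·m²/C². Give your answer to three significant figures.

For quasistatic motion the external work equals the change in potential energy: W_ext = qΔV = q(V_B − V_A).
At A: distances to the source charges are 0.367 m, 2.21 m; V_A = Σ kqᵢ/rᵢ = -124 V.
At B: distances to the source charges are 1.24 m, 1.74 m; V_B = Σ kqᵢ/rᵢ = -40.7 V.
ΔV = V_B − V_A = 83.1 V.
W_ext = qΔV = (-2.54×10⁻⁹ C)(83.1 V) = -2.11×10⁻⁷ J.

-2.11×10⁻⁷ J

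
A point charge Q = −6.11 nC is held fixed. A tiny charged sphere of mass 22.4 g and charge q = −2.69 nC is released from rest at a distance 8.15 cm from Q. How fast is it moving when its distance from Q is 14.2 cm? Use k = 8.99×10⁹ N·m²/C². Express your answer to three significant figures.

Only the electrostatic force acts, so mechanical energy is conserved: ½mv² = U₁ − U₂ = kQq(1/r₁ − 1/r₂).
U₁ − U₂ = (8.99×10⁹ N·m²/C²)(-6.11×10⁻⁹ C)(-2.69×10⁻⁹ C)(1/0.0815 − 1/0.142) = 7.72×10⁻⁷ J.
v = √(2·7.72×10⁻⁷/0.0224) = 8.30×10⁻³ m/s.

8.30×10⁻³ m/s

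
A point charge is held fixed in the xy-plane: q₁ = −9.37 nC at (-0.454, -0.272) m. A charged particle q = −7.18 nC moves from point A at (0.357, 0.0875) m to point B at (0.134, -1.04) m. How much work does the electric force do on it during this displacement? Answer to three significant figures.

The work done by the electric force is W_field = −ΔU = −q(V_B − V_A) = q(V_A − V_B).
At A: distance to the source charge is 0.887 m; V_A = kq₁/r = -95.0 V.
At B: distance to the source charge is 0.967 m; V_B = kq₁/r = -87.1 V.
ΔV = V_B − V_A = 7.87 V.
W_field = −qΔV = −(-7.18×10⁻⁹ C)(7.87 V) = 5.65×10⁻⁸ J.

5.65×10⁻⁸ J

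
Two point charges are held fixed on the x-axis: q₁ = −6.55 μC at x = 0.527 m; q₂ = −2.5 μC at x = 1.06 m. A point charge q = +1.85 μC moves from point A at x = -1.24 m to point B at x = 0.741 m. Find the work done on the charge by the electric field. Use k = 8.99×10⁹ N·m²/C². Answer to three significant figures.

0.560 J

The work done by the electric force is W_field = −ΔU = −q(V_B − V_A) = q(V_A − V_B).
At A: distances to the source charges are 1.77 m, 2.30 m; V_A = Σ kqᵢ/rᵢ = -4.31×10⁴ V.
At B: distances to the source charges are 0.214 m, 0.319 m; V_B = Σ kqᵢ/rᵢ = -3.46×10⁵ V.
ΔV = V_B − V_A = -3.03×10⁵ V.
W_field = −qΔV = −(1.85×10⁻⁶ C)(-3.03×10⁵ V) = 0.560 J.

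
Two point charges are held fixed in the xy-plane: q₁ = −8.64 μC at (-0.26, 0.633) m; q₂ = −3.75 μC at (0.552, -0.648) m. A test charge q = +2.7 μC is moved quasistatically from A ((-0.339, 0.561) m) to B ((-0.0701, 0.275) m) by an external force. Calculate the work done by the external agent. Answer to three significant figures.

1.42 J

For quasistatic motion the external work equals the change in potential energy: W_ext = qΔV = q(V_B − V_A).
At A: distances to the source charges are 0.107 m, 1.50 m; V_A = Σ kqᵢ/rᵢ = -7.49×10⁵ V.
At B: distances to the source charges are 0.405 m, 1.11 m; V_B = Σ kqᵢ/rᵢ = -2.22×10⁵ V.
ΔV = V_B − V_A = 5.27×10⁵ V.
W_ext = qΔV = (2.70×10⁻⁶ C)(5.27×10⁵ V) = 1.42 J.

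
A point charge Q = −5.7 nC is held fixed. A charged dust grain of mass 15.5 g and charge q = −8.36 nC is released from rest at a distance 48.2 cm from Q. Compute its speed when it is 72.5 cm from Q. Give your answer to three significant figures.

6.20×10⁻³ m/s

Only the electrostatic force acts, so mechanical energy is conserved: ½mv² = U₁ − U₂ = kQq(1/r₁ − 1/r₂).
U₁ − U₂ = (8.99×10⁹ N·m²/C²)(-5.70×10⁻⁹ C)(-8.36×10⁻⁹ C)(1/0.482 − 1/0.725) = 2.98×10⁻⁷ J.
v = √(2·2.98×10⁻⁷/0.0155) = 6.20×10⁻³ m/s.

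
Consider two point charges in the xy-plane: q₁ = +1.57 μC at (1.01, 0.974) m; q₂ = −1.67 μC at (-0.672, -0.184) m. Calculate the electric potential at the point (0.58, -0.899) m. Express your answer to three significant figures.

Electric potential is a scalar, so the contributions from each charge add algebraically: V = Σ kqᵢ/rᵢ.
Distances from the field point to each charge: r₁ = 1.92 m, r₂ = 1.44 m.
V = k[(1.57×10⁻⁶)/(1.92) + (-1.67×10⁻⁶)/(1.44)] = -3070 V.

-3070 V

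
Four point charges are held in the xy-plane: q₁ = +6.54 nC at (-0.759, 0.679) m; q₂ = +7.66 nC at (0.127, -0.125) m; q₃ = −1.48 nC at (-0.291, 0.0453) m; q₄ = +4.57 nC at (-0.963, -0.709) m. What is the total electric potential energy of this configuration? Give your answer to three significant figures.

The work to assemble the configuration equals its total potential energy, U = Σ kqᵢqⱼ/rᵢⱼ over all pairs.
Pair separations: r₁₂ = 1.20 m, r₁₃ = 0.788 m, r₁₄ = 1.40 m, r₂₃ = 0.451 m, r₂₄ = 1.24 m, r₃₄ = 1.01 m.
Summing all 6 pair terms gives U = 4.26×10⁻⁷ J.

4.26×10⁻⁷ J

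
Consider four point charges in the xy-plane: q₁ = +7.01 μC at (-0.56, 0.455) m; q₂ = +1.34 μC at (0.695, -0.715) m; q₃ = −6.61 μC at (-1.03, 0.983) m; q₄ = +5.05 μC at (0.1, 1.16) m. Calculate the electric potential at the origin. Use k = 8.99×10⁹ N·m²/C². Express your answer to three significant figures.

The total potential is the scalar sum of each charge's contribution, V = Σ kqᵢ/rᵢ.
Distances from the field point to each charge: r₁ = 0.722 m, r₂ = 0.997 m, r₃ = 1.42 m, r₄ = 1.16 m.
V = k[(7.01×10⁻⁶)/(0.722) + (1.34×10⁻⁶)/(0.997) + (-6.61×10⁻⁶)/(1.42) + (5.05×10⁻⁶)/(1.16)] = 9.67×10⁴ V.

9.67×10⁴ V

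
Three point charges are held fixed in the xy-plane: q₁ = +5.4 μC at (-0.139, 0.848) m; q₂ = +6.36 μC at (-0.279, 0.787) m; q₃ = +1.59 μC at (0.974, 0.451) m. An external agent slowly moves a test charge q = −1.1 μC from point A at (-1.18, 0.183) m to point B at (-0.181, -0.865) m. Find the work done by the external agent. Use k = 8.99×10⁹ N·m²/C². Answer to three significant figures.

For quasistatic motion the external work equals the change in potential energy: W_ext = qΔV = q(V_B − V_A).
At A: distances to the source charges are 1.24 m, 1.08 m, 2.17 m; V_A = Σ kqᵢ/rᵢ = 9.86×10⁴ V.
At B: distances to the source charges are 1.71 m, 1.65 m, 1.75 m; V_B = Σ kqᵢ/rᵢ = 7.10×10⁴ V.
ΔV = V_B − V_A = -2.76×10⁴ V.
W_ext = qΔV = (-1.10×10⁻⁶ C)(-2.76×10⁴ V) = 0.0303 J.

0.0303 J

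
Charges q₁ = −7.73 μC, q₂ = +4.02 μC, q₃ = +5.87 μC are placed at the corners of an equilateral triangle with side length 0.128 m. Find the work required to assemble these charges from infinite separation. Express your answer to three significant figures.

-3.71 J

The work to assemble the configuration equals its total potential energy, U = Σ kqᵢqⱼ/rᵢⱼ over all pairs.
All three pair separations equal the side length, 0.128 m.
U = (-2.18) + (-3.19) + (1.66) = -3.71 J.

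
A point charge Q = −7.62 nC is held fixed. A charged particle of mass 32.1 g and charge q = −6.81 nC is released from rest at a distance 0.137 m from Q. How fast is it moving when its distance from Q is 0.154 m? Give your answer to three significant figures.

4.84×10⁻³ m/s

Only the electrostatic force acts, so mechanical energy is conserved: ½mv² = U₁ − U₂ = kQq(1/r₁ − 1/r₂).
U₁ − U₂ = (8.99×10⁹ N·m²/C²)(-7.62×10⁻⁹ C)(-6.81×10⁻⁹ C)(1/0.137 − 1/0.154) = 3.76×10⁻⁷ J.
v = √(2·3.76×10⁻⁷/0.0321) = 4.84×10⁻³ m/s.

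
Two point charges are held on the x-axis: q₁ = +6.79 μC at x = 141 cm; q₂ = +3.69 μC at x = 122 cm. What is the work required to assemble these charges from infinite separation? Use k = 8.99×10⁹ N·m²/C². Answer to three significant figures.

The work to assemble the configuration equals its total potential energy, U = Σ kqᵢqⱼ/rᵢⱼ over all pairs.
Pair separations: r₁₂ = 0.190 m.
U = (1.19) = 1.19 J.

1.19 J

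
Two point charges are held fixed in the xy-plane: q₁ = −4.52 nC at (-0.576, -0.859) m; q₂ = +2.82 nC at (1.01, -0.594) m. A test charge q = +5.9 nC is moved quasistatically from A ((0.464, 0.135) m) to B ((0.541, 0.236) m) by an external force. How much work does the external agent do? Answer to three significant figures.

For quasistatic motion the external work equals the change in potential energy: W_ext = qΔV = q(V_B − V_A).
At A: distances to the source charges are 1.44 m, 0.911 m; V_A = Σ kqᵢ/rᵢ = -0.411 V.
At B: distances to the source charges are 1.56 m, 0.953 m; V_B = Σ kqᵢ/rᵢ = 0.615 V.
ΔV = V_B − V_A = 1.03 V.
W_ext = qΔV = (5.90×10⁻⁹ C)(1.03 V) = 6.05×10⁻⁹ J.

6.05×10⁻⁹ J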